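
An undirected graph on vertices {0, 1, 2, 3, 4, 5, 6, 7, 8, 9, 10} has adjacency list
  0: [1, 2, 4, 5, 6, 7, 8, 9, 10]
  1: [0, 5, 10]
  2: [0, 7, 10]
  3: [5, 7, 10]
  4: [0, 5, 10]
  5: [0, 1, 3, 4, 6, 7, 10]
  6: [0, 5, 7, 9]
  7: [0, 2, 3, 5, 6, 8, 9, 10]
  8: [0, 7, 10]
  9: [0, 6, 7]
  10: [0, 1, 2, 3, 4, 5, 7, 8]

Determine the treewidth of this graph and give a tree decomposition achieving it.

Treewidth 3.
Bags: B1 = {0, 5, 6, 7}  B2 = {0, 5, 7, 10}  B3 = {0, 7, 8, 10}  B4 = {0, 1, 5, 10}  B5 = {0, 6, 7, 9}  B6 = {0, 4, 5, 10}  B7 = {0, 2, 7, 10}  B8 = {3, 5, 7, 10}
Tree: B1–B2, B2–B3, B2–B4, B1–B5, B2–B6, B3–B7, B2–B8

Each bag holds 4 vertices, so the decomposition has width 3, which upper-bounds the treewidth. On the other hand G contains the 4-clique {0, 1, 5, 10}. A clique must lie in a single bag of any decomposition, so no decomposition can have width below 3. Combining the bounds, tw(G) = 3.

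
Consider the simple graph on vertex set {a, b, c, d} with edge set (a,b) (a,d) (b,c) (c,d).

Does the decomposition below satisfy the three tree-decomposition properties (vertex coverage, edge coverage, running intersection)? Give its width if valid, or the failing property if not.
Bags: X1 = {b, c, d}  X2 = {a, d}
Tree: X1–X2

No — edge (b,a) lies in no bag.

A tree decomposition must satisfy three properties: every vertex lies in some bag; for every edge, both endpoints lie together in some bag; and for every vertex, the bags containing it form a connected subtree. Here edge (b,a) lies in no bag, so the decomposition is invalid.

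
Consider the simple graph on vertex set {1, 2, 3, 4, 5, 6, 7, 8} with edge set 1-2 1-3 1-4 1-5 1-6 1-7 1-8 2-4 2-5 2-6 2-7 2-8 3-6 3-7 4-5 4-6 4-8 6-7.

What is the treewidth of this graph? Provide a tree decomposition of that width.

Every bag has size at most 4, so the width is 4 − 1 = 3 and tw(G) ≤ 3. Conversely, {1, 2, 4, 8} is a clique of size 4, and the vertices of any clique must share a bag in every tree decomposition; so some bag has ≥ 4 vertices and tw(G) ≥ 3. Hence tw(G) = 3 exactly.

Treewidth 3.
One optimal decomposition is:
Bags: B1 = {1, 2, 4, 6}  B2 = {1, 2, 6, 7}  B3 = {1, 3, 6, 7}  B4 = {1, 2, 4, 8}  B5 = {1, 2, 4, 5}
Tree: B1–B2, B2–B3, B1–B4, B4–B5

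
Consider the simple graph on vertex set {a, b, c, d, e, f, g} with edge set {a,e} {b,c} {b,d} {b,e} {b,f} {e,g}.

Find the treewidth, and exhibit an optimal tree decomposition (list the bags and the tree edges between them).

Treewidth 1.
One such decomposition:
Bags: B1 = {e, g}  B2 = {a, e}  B3 = {b, e}  B4 = {b, c}  B5 = {b, f}  B6 = {b, d}
Tree: B1–B2, B2–B3, B3–B4, B4–B5, B3–B6

Each bag holds 2 vertices, so the decomposition has width 1, which upper-bounds the treewidth. G has an edge, so its treewidth is at least 1. The upper and lower bounds meet at 1, so that is the treewidth.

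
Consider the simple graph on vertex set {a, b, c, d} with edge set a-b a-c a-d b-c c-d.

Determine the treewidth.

2

A width-2 tree decomposition is:
Bags: B1 = {a, b, c}  B2 = {a, c, d}
Tree: B1–B2
Each bag holds 3 vertices, so the decomposition has width 2, which upper-bounds the treewidth. For the lower bound, the 3 vertices {a, c, d} are pairwise adjacent, and any tree decomposition puts a clique entirely inside one bag — forcing width ≥ 2. Hence tw(G) = 2 exactly.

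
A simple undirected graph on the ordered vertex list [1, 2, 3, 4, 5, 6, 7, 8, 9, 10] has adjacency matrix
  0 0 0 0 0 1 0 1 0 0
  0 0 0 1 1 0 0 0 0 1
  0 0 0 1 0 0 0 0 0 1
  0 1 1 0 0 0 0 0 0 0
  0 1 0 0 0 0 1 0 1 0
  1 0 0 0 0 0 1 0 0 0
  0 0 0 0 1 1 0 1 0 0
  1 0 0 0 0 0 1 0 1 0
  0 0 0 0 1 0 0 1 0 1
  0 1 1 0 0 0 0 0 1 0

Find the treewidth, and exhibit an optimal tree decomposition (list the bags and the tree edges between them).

Each bag holds 3 vertices, so the decomposition has width 2, which upper-bounds the treewidth. Since 3–4–2–10–3 is a cycle in G, G is not acyclic. Forests are exactly the graphs of treewidth ≤ 1, so tw(G) ≥ 2. The upper and lower bounds meet at 2, so that is the treewidth.

Treewidth 2.
Bags: B1 = {3, 4, 10}  B2 = {2, 4, 10}  B3 = {2, 9, 10}  B4 = {2, 5, 9}  B5 = {5, 8, 9}  B6 = {5, 7, 8}  B7 = {1, 7, 8}  B8 = {1, 6, 7}
Tree: B1–B2, B2–B3, B3–B4, B4–B5, B5–B6, B6–B7, B7–B8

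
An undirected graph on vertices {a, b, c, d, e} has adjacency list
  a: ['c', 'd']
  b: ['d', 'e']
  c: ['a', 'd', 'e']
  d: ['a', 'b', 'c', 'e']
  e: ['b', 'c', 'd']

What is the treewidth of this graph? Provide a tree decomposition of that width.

Treewidth 2.
One such decomposition:
Bags: B1 = {c, d, e}  B2 = {a, c, d}  B3 = {b, d, e}
Tree: B1–B2, B1–B3

Every bag has size at most 3, so the width is 3 − 1 = 2 and tw(G) ≤ 2. Conversely, {c, d, e} is a clique of size 3, and the vertices of any clique must share a bag in every tree decomposition; so some bag has ≥ 3 vertices and tw(G) ≥ 2. The upper and lower bounds meet at 2, so that is the treewidth.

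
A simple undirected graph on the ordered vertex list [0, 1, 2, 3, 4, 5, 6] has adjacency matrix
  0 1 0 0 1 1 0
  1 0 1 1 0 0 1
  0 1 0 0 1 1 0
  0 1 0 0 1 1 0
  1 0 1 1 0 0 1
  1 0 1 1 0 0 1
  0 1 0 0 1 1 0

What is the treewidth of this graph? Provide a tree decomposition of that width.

Treewidth 3.
Bags: B1 = {1, 4, 5, 6}  B2 = {0, 1, 4, 5}  B3 = {1, 2, 4, 5}  B4 = {1, 3, 4, 5}
Tree: B1–B2, B2–B3, B3–B4

Every bag has size at most 4, so the width is 4 − 1 = 3 and tw(G) ≤ 3. For the lower bound: the 4 vertex sets {4,6}, {0,5}, {1}, {2} are disjoint, each induces a connected subgraph, and every pair is joined by at least one edge of G. Contracting each set to a single vertex therefore yields K_{4} as a minor, and since treewidth is minor-monotone, tw(G) ≥ tw(K_{4}) = 3. Therefore the treewidth is 3.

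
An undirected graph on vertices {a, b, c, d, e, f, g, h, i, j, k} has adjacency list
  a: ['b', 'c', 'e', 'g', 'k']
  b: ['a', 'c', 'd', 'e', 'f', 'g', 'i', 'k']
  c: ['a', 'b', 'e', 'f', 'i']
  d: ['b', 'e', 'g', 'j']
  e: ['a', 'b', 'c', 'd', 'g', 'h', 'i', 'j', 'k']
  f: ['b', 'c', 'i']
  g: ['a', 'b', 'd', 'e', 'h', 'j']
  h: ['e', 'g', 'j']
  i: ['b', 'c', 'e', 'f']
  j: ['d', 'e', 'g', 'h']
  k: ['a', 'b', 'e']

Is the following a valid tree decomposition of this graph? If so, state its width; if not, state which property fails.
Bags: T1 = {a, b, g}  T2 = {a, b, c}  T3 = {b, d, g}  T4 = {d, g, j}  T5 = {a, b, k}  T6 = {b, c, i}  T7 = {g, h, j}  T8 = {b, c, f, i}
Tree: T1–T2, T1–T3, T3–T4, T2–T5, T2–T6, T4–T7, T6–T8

No — vertex e appears in no bag.

A tree decomposition must satisfy three properties: every vertex lies in some bag; for every edge, both endpoints lie together in some bag; and for every vertex, the bags containing it form a connected subtree. Here vertex e appears in no bag, so the decomposition is invalid.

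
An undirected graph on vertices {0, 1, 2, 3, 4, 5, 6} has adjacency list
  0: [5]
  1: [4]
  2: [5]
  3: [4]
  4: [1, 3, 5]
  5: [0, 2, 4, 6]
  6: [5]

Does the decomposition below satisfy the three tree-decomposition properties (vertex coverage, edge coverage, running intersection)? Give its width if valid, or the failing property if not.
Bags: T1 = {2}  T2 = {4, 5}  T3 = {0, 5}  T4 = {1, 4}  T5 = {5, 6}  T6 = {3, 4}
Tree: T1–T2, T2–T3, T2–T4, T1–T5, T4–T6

A tree decomposition must satisfy three properties: every vertex lies in some bag; for every edge, both endpoints lie together in some bag; and for every vertex, the bags containing it form a connected subtree. Here edge (5,2) lies in no bag, so the decomposition is invalid.

No — edge (5,2) lies in no bag.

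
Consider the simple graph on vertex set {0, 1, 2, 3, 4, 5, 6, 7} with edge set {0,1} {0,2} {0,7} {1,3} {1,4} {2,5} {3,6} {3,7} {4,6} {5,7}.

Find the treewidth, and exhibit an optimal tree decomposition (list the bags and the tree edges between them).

Each bag holds 3 vertices, so the decomposition has width 2, which upper-bounds the treewidth. Since 5–2–0–7–5 is a cycle in G, G is not acyclic. Forests are exactly the graphs of treewidth ≤ 1, so tw(G) ≥ 2. The upper and lower bounds meet at 2, so that is the treewidth.

Treewidth 2.
One such decomposition:
Bags: B1 = {2, 5, 7}  B2 = {0, 2, 7}  B3 = {0, 3, 7}  B4 = {0, 1, 3}  B5 = {1, 3, 6}  B6 = {1, 4, 6}
Tree: B1–B2, B2–B3, B3–B4, B4–B5, B5–B6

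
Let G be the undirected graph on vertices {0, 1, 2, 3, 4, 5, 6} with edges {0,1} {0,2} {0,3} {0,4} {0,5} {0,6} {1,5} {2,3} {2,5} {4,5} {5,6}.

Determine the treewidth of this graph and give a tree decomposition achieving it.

The largest bag has 3 vertices, giving width 2; this decomposition certifies tw(G) ≤ 2. For the lower bound, the 3 vertices {0, 2, 3} are pairwise adjacent, and any tree decomposition puts a clique entirely inside one bag — forcing width ≥ 2. Combining the bounds, tw(G) = 2.

Treewidth 2.
One such decomposition:
Bags: B1 = {0, 4, 5}  B2 = {0, 2, 5}  B3 = {0, 5, 6}  B4 = {0, 1, 5}  B5 = {0, 2, 3}
Tree: B1–B2, B2–B3, B1–B4, B2–B5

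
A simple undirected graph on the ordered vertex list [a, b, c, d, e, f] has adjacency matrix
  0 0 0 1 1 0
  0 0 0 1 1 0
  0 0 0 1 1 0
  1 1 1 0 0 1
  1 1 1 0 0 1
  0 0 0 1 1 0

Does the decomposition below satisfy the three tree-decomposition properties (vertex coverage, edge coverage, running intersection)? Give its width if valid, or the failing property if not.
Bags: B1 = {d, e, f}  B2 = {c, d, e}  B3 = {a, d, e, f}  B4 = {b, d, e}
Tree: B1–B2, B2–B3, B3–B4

No — bags containing vertex f are not connected in the tree.

A tree decomposition must satisfy three properties: every vertex lies in some bag; for every edge, both endpoints lie together in some bag; and for every vertex, the bags containing it form a connected subtree. Here bags containing vertex f are not connected in the tree, so the decomposition is invalid.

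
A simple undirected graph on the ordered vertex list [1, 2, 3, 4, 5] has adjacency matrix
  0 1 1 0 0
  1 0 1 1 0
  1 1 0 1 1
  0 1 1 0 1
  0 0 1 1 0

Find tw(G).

2

A width-2 tree decomposition is:
Bags: B1 = {1, 2, 3}  B2 = {2, 3, 4}  B3 = {3, 4, 5}
Tree: B1–B2, B2–B3
Every bag has size at most 3, so the width is 3 − 1 = 2 and tw(G) ≤ 2. On the other hand G contains the 3-clique {1, 2, 3}. A clique must lie in a single bag of any decomposition, so no decomposition can have width below 2. Hence tw(G) = 2 exactly.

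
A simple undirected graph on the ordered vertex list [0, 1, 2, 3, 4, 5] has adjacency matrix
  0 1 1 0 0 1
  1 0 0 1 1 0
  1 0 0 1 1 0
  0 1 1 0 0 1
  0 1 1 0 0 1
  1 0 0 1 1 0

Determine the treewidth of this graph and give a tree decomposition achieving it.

Each bag holds 4 vertices, so the decomposition has width 3, which upper-bounds the treewidth. For the lower bound: the 4 vertex sets {1,3}, {4,5}, {2}, {0} are disjoint, each induces a connected subgraph, and every pair is joined by at least one edge of G. Contracting each set to a single vertex therefore yields K_{4} as a minor, and since treewidth is minor-monotone, tw(G) ≥ tw(K_{4}) = 3. The upper and lower bounds meet at 3, so that is the treewidth.

Treewidth 3.
One such decomposition:
Bags: B1 = {1, 2, 3, 5}  B2 = {1, 2, 4, 5}  B3 = {0, 1, 2, 5}
Tree: B1–B2, B2–B3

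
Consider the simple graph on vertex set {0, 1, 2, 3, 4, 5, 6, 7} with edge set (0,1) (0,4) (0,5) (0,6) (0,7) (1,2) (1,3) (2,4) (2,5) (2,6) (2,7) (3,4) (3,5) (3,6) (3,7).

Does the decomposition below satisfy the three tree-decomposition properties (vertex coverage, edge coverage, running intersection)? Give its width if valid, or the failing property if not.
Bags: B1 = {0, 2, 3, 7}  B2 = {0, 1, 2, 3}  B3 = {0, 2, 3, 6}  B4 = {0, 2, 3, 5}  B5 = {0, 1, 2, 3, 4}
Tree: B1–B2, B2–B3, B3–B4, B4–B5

A tree decomposition must satisfy three properties: every vertex lies in some bag; for every edge, both endpoints lie together in some bag; and for every vertex, the bags containing it form a connected subtree. Here bags containing vertex 1 are not connected in the tree, so the decomposition is invalid.

No — bags containing vertex 1 are not connected in the tree.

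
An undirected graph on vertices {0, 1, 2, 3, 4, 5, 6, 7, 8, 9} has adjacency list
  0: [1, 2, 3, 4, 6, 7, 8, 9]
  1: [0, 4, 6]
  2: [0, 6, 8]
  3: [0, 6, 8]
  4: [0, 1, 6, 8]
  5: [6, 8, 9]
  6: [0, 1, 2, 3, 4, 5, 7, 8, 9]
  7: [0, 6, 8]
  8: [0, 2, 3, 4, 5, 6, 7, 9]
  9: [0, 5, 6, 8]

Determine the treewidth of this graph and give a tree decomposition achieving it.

Treewidth 3.
One such decomposition:
Bags: B1 = {0, 3, 6, 8}  B2 = {0, 2, 6, 8}  B3 = {0, 6, 8, 9}  B4 = {5, 6, 8, 9}  B5 = {0, 6, 7, 8}  B6 = {0, 4, 6, 8}  B7 = {0, 1, 4, 6}
Tree: B1–B2, B2–B3, B3–B4, B2–B5, B3–B6, B6–B7

Every bag has size at most 4, so the width is 4 − 1 = 3 and tw(G) ≤ 3. For the lower bound, the 4 vertices {0, 2, 6, 8} are pairwise adjacent, and any tree decomposition puts a clique entirely inside one bag — forcing width ≥ 3. Combining the bounds, tw(G) = 3.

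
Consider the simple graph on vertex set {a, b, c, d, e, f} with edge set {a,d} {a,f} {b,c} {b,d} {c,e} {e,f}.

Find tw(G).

2

A width-2 tree decomposition is:
Bags: B1 = {b, c, e}  B2 = {b, d, e}  B3 = {a, d, e}  B4 = {a, e, f}
Tree: B1–B2, B2–B3, B3–B4
Every bag has size at most 3, so the width is 3 − 1 = 2 and tw(G) ≤ 2. Since e–c–b–d–a–f–e is a cycle in G, G is not acyclic. Forests are exactly the graphs of treewidth ≤ 1, so tw(G) ≥ 2. Therefore the treewidth is 2.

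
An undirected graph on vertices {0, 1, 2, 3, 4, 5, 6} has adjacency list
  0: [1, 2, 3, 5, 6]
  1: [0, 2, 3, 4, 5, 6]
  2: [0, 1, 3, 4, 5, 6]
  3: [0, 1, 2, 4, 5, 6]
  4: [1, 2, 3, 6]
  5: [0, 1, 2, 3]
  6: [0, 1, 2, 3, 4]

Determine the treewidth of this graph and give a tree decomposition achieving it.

Treewidth 4.
Bags: B1 = {0, 1, 2, 3, 6}  B2 = {0, 1, 2, 3, 5}  B3 = {1, 2, 3, 4, 6}
Tree: B1–B2, B1–B3

The largest bag has 5 vertices, giving width 4; this decomposition certifies tw(G) ≤ 4. On the other hand G contains the 5-clique {0, 1, 2, 3, 5}. A clique must lie in a single bag of any decomposition, so no decomposition can have width below 4. Hence tw(G) = 4 exactly.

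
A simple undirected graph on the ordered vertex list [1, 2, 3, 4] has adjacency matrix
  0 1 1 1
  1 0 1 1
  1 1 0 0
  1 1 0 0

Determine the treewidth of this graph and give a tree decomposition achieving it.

Treewidth 2.
Bags: B1 = {1, 2, 4}  B2 = {1, 2, 3}
Tree: B1–B2

The largest bag has 3 vertices, giving width 2; this decomposition certifies tw(G) ≤ 2. For the lower bound, the 3 vertices {1, 2, 3} are pairwise adjacent, and any tree decomposition puts a clique entirely inside one bag — forcing width ≥ 2. Hence tw(G) = 2 exactly.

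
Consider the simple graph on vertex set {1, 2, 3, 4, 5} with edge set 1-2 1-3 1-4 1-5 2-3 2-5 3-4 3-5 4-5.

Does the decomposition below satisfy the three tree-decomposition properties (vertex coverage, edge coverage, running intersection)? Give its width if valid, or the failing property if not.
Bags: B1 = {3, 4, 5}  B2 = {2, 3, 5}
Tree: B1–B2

A tree decomposition must satisfy three properties: every vertex lies in some bag; for every edge, both endpoints lie together in some bag; and for every vertex, the bags containing it form a connected subtree. Here vertex 1 appears in no bag, so the decomposition is invalid.

No — vertex 1 appears in no bag.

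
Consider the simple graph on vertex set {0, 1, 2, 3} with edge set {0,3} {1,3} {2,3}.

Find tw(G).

1

A width-1 tree decomposition is:
Bags: B1 = {1, 3}  B2 = {2, 3}  B3 = {0, 3}
Tree: B1–B2, B1–B3
Each bag holds 2 vertices, so the decomposition has width 1, which upper-bounds the treewidth. G has an edge, so its treewidth is at least 1. Therefore the treewidth is 1.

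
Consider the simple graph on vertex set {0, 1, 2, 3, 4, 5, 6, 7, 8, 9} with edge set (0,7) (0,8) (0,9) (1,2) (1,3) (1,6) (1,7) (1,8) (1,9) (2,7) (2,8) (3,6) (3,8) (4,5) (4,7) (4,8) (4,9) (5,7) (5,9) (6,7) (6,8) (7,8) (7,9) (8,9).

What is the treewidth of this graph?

3

A width-3 tree decomposition is:
Bags: B1 = {4, 7, 8, 9}  B2 = {0, 7, 8, 9}  B3 = {1, 7, 8, 9}  B4 = {1, 2, 7, 8}  B5 = {4, 5, 7, 9}  B6 = {1, 6, 7, 8}  B7 = {1, 3, 6, 8}
Tree: B1–B2, B2–B3, B3–B4, B1–B5, B4–B6, B6–B7
Every bag has size at most 4, so the width is 4 − 1 = 3 and tw(G) ≤ 3. Conversely, {1, 3, 6, 8} is a clique of size 4, and the vertices of any clique must share a bag in every tree decomposition; so some bag has ≥ 4 vertices and tw(G) ≥ 3. Combining the bounds, tw(G) = 3.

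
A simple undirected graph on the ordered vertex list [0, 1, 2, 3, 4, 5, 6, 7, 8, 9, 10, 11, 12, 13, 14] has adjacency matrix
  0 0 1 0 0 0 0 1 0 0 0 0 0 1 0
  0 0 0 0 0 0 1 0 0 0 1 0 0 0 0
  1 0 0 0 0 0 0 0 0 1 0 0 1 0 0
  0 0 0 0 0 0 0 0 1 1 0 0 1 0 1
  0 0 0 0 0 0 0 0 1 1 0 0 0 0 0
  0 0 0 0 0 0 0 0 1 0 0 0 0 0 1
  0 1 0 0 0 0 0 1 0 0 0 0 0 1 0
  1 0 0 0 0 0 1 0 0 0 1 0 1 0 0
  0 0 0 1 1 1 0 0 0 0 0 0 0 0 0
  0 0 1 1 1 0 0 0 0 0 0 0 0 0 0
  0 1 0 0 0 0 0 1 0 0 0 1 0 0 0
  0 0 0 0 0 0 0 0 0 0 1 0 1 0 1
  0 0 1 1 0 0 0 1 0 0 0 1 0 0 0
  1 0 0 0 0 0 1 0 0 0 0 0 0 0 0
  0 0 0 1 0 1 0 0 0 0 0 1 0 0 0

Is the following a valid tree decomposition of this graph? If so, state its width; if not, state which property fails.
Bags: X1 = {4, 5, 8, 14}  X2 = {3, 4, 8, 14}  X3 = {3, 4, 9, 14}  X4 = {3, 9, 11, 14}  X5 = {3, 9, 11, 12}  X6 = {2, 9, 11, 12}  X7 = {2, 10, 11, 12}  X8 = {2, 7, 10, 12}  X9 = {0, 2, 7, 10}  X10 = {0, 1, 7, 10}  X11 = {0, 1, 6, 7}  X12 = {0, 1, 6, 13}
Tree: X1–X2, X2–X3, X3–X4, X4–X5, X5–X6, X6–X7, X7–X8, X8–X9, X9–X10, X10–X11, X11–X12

Checking the three conditions: (i) the bags cover all of {0, 1, 2, 3, 4, 5, 6, 7, 8, 9, 10, 11, 12, 13, 14}; (ii) for each edge, some bag contains both endpoints; (iii) the bags containing any fixed vertex form a subtree. All hold, so the decomposition is valid with width 4 − 1 = 3.

Yes; width 3.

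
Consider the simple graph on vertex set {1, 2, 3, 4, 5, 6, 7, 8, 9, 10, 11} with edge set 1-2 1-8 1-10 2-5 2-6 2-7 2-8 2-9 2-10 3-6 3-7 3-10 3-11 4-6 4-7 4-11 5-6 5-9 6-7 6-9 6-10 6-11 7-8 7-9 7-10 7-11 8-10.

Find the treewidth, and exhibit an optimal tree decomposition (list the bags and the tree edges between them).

The largest bag has 4 vertices, giving width 3; this decomposition certifies tw(G) ≤ 3. On the other hand G contains the 4-clique {1, 2, 8, 10}. A clique must lie in a single bag of any decomposition, so no decomposition can have width below 3. Hence tw(G) = 3 exactly.

Treewidth 3.
One such decomposition:
Bags: B1 = {3, 6, 7, 10}  B2 = {2, 6, 7, 10}  B3 = {3, 6, 7, 11}  B4 = {2, 6, 7, 9}  B5 = {2, 5, 6, 9}  B6 = {4, 6, 7, 11}  B7 = {2, 7, 8, 10}  B8 = {1, 2, 8, 10}
Tree: B1–B2, B1–B3, B2–B4, B4–B5, B3–B6, B2–B7, B7–B8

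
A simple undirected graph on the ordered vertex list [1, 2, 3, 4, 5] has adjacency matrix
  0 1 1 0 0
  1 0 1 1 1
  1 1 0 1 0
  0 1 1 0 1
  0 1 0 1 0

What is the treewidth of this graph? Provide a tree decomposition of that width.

Treewidth 2.
One such decomposition:
Bags: B1 = {2, 3, 4}  B2 = {1, 2, 3}  B3 = {2, 4, 5}
Tree: B1–B2, B1–B3

Each bag holds 3 vertices, so the decomposition has width 2, which upper-bounds the treewidth. On the other hand G contains the 3-clique {1, 2, 3}. A clique must lie in a single bag of any decomposition, so no decomposition can have width below 2. Hence tw(G) = 2 exactly.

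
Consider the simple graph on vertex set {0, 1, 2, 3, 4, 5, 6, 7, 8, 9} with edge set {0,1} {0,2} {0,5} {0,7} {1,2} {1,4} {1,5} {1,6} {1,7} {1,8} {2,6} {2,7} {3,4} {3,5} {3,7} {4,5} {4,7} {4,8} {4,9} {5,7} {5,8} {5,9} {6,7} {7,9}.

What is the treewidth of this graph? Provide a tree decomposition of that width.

Every bag has size at most 4, so the width is 4 − 1 = 3 and tw(G) ≤ 3. For the lower bound, the 4 vertices {1, 4, 5, 8} are pairwise adjacent, and any tree decomposition puts a clique entirely inside one bag — forcing width ≥ 3. Therefore the treewidth is 3.

Treewidth 3.
One such decomposition:
Bags: B1 = {1, 4, 5, 7}  B2 = {0, 1, 5, 7}  B3 = {0, 1, 2, 7}  B4 = {1, 2, 6, 7}  B5 = {4, 5, 7, 9}  B6 = {3, 4, 5, 7}  B7 = {1, 4, 5, 8}
Tree: B1–B2, B2–B3, B3–B4, B1–B5, B5–B6, B1–B7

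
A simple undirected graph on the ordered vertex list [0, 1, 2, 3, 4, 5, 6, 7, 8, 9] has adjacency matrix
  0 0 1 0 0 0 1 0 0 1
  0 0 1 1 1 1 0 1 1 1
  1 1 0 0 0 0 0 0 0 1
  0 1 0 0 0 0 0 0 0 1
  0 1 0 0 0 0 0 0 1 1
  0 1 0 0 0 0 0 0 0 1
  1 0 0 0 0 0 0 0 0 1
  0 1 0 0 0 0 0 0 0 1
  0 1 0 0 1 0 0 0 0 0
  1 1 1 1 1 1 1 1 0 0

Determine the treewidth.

A width-2 tree decomposition is:
Bags: B1 = {1, 2, 9}  B2 = {1, 7, 9}  B3 = {1, 4, 9}  B4 = {1, 5, 9}  B5 = {1, 4, 8}  B6 = {0, 2, 9}  B7 = {0, 6, 9}  B8 = {1, 3, 9}
Tree: B1–B2, B2–B3, B2–B4, B3–B5, B1–B6, B6–B7, B4–B8
Each bag holds 3 vertices, so the decomposition has width 2, which upper-bounds the treewidth. Conversely, {1, 4, 8} is a clique of size 3, and the vertices of any clique must share a bag in every tree decomposition; so some bag has ≥ 3 vertices and tw(G) ≥ 2. Therefore the treewidth is 2.

2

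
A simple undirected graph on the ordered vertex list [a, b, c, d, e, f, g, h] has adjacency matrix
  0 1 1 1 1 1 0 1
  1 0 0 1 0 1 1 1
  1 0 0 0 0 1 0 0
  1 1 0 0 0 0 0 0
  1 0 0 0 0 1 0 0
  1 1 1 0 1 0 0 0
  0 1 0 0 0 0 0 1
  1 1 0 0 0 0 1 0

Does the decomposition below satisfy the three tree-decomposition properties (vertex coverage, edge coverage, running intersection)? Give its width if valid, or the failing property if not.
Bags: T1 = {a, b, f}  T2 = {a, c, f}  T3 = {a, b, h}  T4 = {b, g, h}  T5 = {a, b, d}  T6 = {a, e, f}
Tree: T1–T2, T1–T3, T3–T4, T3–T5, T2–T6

Checking the three conditions: (i) the bags cover all of {a, b, c, d, e, f, g, h}; (ii) for each edge, some bag contains both endpoints; (iii) the bags containing any fixed vertex form a subtree. All hold, so the decomposition is valid with width 3 − 1 = 2.

Yes; width 2.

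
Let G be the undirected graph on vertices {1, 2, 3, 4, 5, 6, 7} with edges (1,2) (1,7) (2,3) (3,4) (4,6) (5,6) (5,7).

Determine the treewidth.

A width-2 tree decomposition is:
Bags: B1 = {4, 5, 6}  B2 = {4, 5, 7}  B3 = {1, 4, 7}  B4 = {1, 2, 4}  B5 = {2, 3, 4}
Tree: B1–B2, B2–B3, B3–B4, B4–B5
Each bag holds 3 vertices, so the decomposition has width 2, which upper-bounds the treewidth. Since 4–6–5–7–1–2–3–4 is a cycle in G, G is not acyclic. Forests are exactly the graphs of treewidth ≤ 1, so tw(G) ≥ 2. Combining the bounds, tw(G) = 2.

2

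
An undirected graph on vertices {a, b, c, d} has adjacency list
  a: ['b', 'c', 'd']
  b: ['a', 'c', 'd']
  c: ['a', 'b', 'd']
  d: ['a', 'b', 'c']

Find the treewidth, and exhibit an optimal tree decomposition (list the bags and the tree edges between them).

Treewidth 3.
One such decomposition:
Bags: B1 = {a, b, c, d}
Tree: (single bag)

With just one bag of size 4, the width is 4 − 1 = 3, so tw(G) ≤ 3. On the other hand G contains the 4-clique {a, b, c, d}. A clique must lie in a single bag of any decomposition, so no decomposition can have width below 3. Hence tw(G) = 3 exactly.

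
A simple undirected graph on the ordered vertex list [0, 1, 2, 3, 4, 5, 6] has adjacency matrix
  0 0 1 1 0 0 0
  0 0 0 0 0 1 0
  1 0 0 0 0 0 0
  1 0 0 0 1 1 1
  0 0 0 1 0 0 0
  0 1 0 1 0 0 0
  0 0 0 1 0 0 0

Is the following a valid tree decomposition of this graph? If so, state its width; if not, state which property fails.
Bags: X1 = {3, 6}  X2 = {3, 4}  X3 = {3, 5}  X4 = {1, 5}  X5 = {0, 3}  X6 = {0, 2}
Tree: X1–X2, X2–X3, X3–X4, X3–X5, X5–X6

Vertex coverage: the bags together contain {0, 1, 2, 3, 4, 5, 6}, the full vertex set. Edge coverage: each edge of G has both endpoints in at least one bag. Running intersection: for every vertex, the bags containing it form a connected subtree. All three properties hold, so this is a valid tree decomposition of width max|bag| − 1 = 1, and hence tw(G) ≤ 1.

Yes; width 1.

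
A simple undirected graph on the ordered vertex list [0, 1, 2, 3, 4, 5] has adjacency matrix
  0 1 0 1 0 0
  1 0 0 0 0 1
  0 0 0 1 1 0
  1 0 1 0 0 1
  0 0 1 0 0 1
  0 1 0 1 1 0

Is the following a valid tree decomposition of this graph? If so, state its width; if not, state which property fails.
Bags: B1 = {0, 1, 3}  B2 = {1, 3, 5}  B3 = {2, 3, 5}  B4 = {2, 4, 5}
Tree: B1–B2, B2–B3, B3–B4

Every vertex of G appears in some bag (union = {0, 1, 2, 3, 4, 5}); every edge is covered by a bag; and for each vertex v the set of bags containing v is connected in the bag tree. The decomposition is therefore valid. The largest bag has 3 vertices, so the width is 2.

Yes; width 2.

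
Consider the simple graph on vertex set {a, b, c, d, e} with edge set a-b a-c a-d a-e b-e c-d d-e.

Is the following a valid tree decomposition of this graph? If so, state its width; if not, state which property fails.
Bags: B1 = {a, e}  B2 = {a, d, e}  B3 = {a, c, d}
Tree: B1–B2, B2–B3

A tree decomposition must satisfy three properties: every vertex lies in some bag; for every edge, both endpoints lie together in some bag; and for every vertex, the bags containing it form a connected subtree. Here vertex b appears in no bag, so the decomposition is invalid.

No — vertex b appears in no bag.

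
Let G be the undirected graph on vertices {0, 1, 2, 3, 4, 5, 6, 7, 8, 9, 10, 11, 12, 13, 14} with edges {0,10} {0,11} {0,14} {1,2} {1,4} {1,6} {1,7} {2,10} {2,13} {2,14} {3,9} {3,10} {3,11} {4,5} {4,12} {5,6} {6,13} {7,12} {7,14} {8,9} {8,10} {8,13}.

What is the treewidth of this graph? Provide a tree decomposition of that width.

The largest bag has 4 vertices, giving width 3; this decomposition certifies tw(G) ≤ 3. For the lower bound: the 4 vertex sets {4,5,12}, {7}, {1}, {2,6,13,14} are disjoint, each induces a connected subgraph, and every pair is joined by at least one edge of G. Contracting each set to a single vertex therefore yields K_{4} as a minor, and since treewidth is minor-monotone, tw(G) ≥ tw(K_{4}) = 3. The upper and lower bounds meet at 3, so that is the treewidth.

Treewidth 3.
One optimal decomposition is:
Bags: B1 = {4, 5, 7, 12}  B2 = {1, 4, 5, 7}  B3 = {1, 5, 6, 7}  B4 = {1, 6, 7, 14}  B5 = {1, 2, 6, 14}  B6 = {2, 6, 13, 14}  B7 = {0, 2, 13, 14}  B8 = {0, 2, 10, 13}  B9 = {0, 8, 10, 13}  B10 = {0, 8, 10, 11}  B11 = {3, 8, 10, 11}  B12 = {3, 8, 9, 11}
Tree: B1–B2, B2–B3, B3–B4, B4–B5, B5–B6, B6–B7, B7–B8, B8–B9, B9–B10, B10–B11, B11–B12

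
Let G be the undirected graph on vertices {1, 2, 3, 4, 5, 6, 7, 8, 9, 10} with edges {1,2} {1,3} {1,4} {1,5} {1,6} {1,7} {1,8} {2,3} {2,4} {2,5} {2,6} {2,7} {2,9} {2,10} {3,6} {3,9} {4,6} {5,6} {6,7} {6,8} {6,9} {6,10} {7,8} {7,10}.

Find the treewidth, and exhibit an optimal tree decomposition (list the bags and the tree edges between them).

The largest bag has 4 vertices, giving width 3; this decomposition certifies tw(G) ≤ 3. On the other hand G contains the 4-clique {1, 6, 7, 8}. A clique must lie in a single bag of any decomposition, so no decomposition can have width below 3. The upper and lower bounds meet at 3, so that is the treewidth.

Treewidth 3.
One optimal decomposition is:
Bags: B1 = {1, 2, 4, 6}  B2 = {1, 2, 6, 7}  B3 = {1, 6, 7, 8}  B4 = {1, 2, 5, 6}  B5 = {2, 6, 7, 10}  B6 = {1, 2, 3, 6}  B7 = {2, 3, 6, 9}
Tree: B1–B2, B2–B3, B2–B4, B2–B5, B2–B6, B6–B7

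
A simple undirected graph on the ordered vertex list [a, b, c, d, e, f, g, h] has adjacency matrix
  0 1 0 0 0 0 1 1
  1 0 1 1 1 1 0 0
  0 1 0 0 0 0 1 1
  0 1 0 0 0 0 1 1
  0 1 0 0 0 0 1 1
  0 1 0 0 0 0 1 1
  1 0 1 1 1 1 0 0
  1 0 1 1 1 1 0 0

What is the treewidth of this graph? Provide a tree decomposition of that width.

Each bag holds 4 vertices, so the decomposition has width 3, which upper-bounds the treewidth. For the lower bound: the 4 vertex sets {e,g}, {b,f}, {h}, {c} are disjoint, each induces a connected subgraph, and every pair is joined by at least one edge of G. Contracting each set to a single vertex therefore yields K_{4} as a minor, and since treewidth is minor-monotone, tw(G) ≥ tw(K_{4}) = 3. Combining the bounds, tw(G) = 3.

Treewidth 3.
One such decomposition:
Bags: B1 = {b, e, g, h}  B2 = {b, f, g, h}  B3 = {b, c, g, h}  B4 = {a, b, g, h}  B5 = {b, d, g, h}
Tree: B1–B2, B2–B3, B3–B4, B4–B5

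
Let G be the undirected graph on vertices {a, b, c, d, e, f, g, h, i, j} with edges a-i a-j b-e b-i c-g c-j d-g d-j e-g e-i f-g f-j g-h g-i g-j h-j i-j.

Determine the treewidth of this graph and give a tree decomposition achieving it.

Treewidth 2.
One such decomposition:
Bags: B1 = {e, g, i}  B2 = {g, i, j}  B3 = {g, h, j}  B4 = {b, e, i}  B5 = {d, g, j}  B6 = {c, g, j}  B7 = {f, g, j}  B8 = {a, i, j}
Tree: B1–B2, B2–B3, B1–B4, B3–B5, B3–B6, B6–B7, B2–B8

Every bag has size at most 3, so the width is 3 − 1 = 2 and tw(G) ≤ 2. Conversely, {d, g, j} is a clique of size 3, and the vertices of any clique must share a bag in every tree decomposition; so some bag has ≥ 3 vertices and tw(G) ≥ 2. The upper and lower bounds meet at 2, so that is the treewidth.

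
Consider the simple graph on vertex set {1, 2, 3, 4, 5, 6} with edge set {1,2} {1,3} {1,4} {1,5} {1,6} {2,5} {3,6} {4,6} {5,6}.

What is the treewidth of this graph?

2

A width-2 tree decomposition is:
Bags: B1 = {1, 2, 5}  B2 = {1, 5, 6}  B3 = {1, 3, 6}  B4 = {1, 4, 6}
Tree: B1–B2, B2–B3, B3–B4
Each bag holds 3 vertices, so the decomposition has width 2, which upper-bounds the treewidth. For the lower bound, the 3 vertices {1, 2, 5} are pairwise adjacent, and any tree decomposition puts a clique entirely inside one bag — forcing width ≥ 2. The upper and lower bounds meet at 2, so that is the treewidth.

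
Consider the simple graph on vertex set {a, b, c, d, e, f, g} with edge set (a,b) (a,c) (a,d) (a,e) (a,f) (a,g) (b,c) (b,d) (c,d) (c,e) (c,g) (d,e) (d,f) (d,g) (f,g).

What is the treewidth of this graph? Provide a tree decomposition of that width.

Each bag holds 4 vertices, so the decomposition has width 3, which upper-bounds the treewidth. On the other hand G contains the 4-clique {a, c, d, g}. A clique must lie in a single bag of any decomposition, so no decomposition can have width below 3. Hence tw(G) = 3 exactly.

Treewidth 3.
Bags: B1 = {a, d, f, g}  B2 = {a, c, d, g}  B3 = {a, b, c, d}  B4 = {a, c, d, e}
Tree: B1–B2, B2–B3, B2–B4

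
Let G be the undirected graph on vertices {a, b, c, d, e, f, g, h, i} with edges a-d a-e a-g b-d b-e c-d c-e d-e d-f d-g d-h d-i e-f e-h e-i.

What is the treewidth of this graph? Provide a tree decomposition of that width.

Treewidth 2.
Bags: B1 = {d, e, f}  B2 = {d, e, h}  B3 = {b, d, e}  B4 = {a, d, e}  B5 = {c, d, e}  B6 = {a, d, g}  B7 = {d, e, i}
Tree: B1–B2, B1–B3, B1–B4, B4–B5, B4–B6, B1–B7

The largest bag has 3 vertices, giving width 2; this decomposition certifies tw(G) ≤ 2. On the other hand G contains the 3-clique {a, d, g}. A clique must lie in a single bag of any decomposition, so no decomposition can have width below 2. Therefore the treewidth is 2.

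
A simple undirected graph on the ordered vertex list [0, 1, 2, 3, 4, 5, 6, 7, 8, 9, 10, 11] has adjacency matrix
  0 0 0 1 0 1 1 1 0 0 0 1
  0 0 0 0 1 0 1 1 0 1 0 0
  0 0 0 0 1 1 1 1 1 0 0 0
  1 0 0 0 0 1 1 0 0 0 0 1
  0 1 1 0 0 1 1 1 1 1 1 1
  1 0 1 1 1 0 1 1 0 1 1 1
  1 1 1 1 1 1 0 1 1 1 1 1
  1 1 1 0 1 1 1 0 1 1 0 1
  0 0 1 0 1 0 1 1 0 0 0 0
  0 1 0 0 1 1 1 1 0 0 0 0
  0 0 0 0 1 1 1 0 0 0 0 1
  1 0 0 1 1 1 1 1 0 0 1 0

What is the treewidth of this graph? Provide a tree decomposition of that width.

Treewidth 4.
Bags: B1 = {4, 5, 6, 7, 11}  B2 = {4, 5, 6, 7, 9}  B3 = {0, 5, 6, 7, 11}  B4 = {2, 4, 5, 6, 7}  B5 = {2, 4, 6, 7, 8}  B6 = {4, 5, 6, 10, 11}  B7 = {0, 3, 5, 6, 11}  B8 = {1, 4, 6, 7, 9}
Tree: B1–B2, B1–B3, B2–B4, B4–B5, B1–B6, B3–B7, B2–B8

Every bag has size at most 5, so the width is 5 − 1 = 4 and tw(G) ≤ 4. On the other hand G contains the 5-clique {0, 3, 5, 6, 11}. A clique must lie in a single bag of any decomposition, so no decomposition can have width below 4. Combining the bounds, tw(G) = 4.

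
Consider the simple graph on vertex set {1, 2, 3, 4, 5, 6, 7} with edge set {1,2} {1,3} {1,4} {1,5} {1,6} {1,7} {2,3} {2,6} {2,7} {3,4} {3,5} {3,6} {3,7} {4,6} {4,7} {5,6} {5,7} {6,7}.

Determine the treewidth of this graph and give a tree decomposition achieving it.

Treewidth 4.
Bags: B1 = {1, 3, 5, 6, 7}  B2 = {1, 3, 4, 6, 7}  B3 = {1, 2, 3, 6, 7}
Tree: B1–B2, B2–B3

Each bag holds 5 vertices, so the decomposition has width 4, which upper-bounds the treewidth. Conversely, {1, 2, 3, 6, 7} is a clique of size 5, and the vertices of any clique must share a bag in every tree decomposition; so some bag has ≥ 5 vertices and tw(G) ≥ 4. Hence tw(G) = 4 exactly.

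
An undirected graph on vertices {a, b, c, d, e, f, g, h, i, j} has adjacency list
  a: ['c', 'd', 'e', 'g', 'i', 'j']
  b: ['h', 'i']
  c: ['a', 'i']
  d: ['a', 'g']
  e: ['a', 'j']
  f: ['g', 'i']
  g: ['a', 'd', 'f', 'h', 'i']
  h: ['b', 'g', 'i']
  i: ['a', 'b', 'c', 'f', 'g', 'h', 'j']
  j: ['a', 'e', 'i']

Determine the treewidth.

A width-2 tree decomposition is:
Bags: B1 = {a, i, j}  B2 = {a, g, i}  B3 = {f, g, i}  B4 = {a, d, g}  B5 = {a, e, j}  B6 = {g, h, i}  B7 = {b, h, i}  B8 = {a, c, i}
Tree: B1–B2, B2–B3, B2–B4, B1–B5, B3–B6, B6–B7, B1–B8
The largest bag has 3 vertices, giving width 2; this decomposition certifies tw(G) ≤ 2. For the lower bound, the 3 vertices {a, d, g} are pairwise adjacent, and any tree decomposition puts a clique entirely inside one bag — forcing width ≥ 2. Combining the bounds, tw(G) = 2.

2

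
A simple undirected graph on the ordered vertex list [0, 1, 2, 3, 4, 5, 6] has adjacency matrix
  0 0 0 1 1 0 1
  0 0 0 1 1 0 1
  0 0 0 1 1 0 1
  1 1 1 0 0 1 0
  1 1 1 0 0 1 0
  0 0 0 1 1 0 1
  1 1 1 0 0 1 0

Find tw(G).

A width-3 tree decomposition is:
Bags: B1 = {0, 3, 4, 6}  B2 = {2, 3, 4, 6}  B3 = {3, 4, 5, 6}  B4 = {1, 3, 4, 6}
Tree: B1–B2, B2–B3, B3–B4
Every bag has size at most 4, so the width is 4 − 1 = 3 and tw(G) ≤ 3. For the lower bound: the 4 vertex sets {0,3}, {2,4}, {6}, {5} are disjoint, each induces a connected subgraph, and every pair is joined by at least one edge of G. Contracting each set to a single vertex therefore yields K_{4} as a minor, and since treewidth is minor-monotone, tw(G) ≥ tw(K_{4}) = 3. Hence tw(G) = 3 exactly.

3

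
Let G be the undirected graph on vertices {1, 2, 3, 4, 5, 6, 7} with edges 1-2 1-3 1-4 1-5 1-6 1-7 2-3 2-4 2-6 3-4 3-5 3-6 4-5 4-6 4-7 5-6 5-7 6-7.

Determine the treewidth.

A width-4 tree decomposition is:
Bags: B1 = {1, 3, 4, 5, 6}  B2 = {1, 4, 5, 6, 7}  B3 = {1, 2, 3, 4, 6}
Tree: B1–B2, B1–B3
The largest bag has 5 vertices, giving width 4; this decomposition certifies tw(G) ≤ 4. Conversely, {1, 2, 3, 4, 6} is a clique of size 5, and the vertices of any clique must share a bag in every tree decomposition; so some bag has ≥ 5 vertices and tw(G) ≥ 4. Hence tw(G) = 4 exactly.

4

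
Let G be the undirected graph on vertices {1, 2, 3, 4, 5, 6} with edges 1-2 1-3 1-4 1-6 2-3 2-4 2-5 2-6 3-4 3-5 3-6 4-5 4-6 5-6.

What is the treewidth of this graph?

A width-4 tree decomposition is:
Bags: B1 = {2, 3, 4, 5, 6}  B2 = {1, 2, 3, 4, 6}
Tree: B1–B2
Each bag holds 5 vertices, so the decomposition has width 4, which upper-bounds the treewidth. On the other hand G contains the 5-clique {1, 2, 3, 4, 6}. A clique must lie in a single bag of any decomposition, so no decomposition can have width below 4. Hence tw(G) = 4 exactly.

4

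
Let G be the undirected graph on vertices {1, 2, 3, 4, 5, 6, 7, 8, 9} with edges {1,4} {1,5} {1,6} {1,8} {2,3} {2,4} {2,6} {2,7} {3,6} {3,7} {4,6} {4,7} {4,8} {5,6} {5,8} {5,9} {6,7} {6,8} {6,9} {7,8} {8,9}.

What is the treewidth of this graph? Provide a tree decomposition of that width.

Treewidth 3.
Bags: B1 = {5, 6, 8, 9}  B2 = {1, 5, 6, 8}  B3 = {1, 4, 6, 8}  B4 = {4, 6, 7, 8}  B5 = {2, 4, 6, 7}  B6 = {2, 3, 6, 7}
Tree: B1–B2, B2–B3, B3–B4, B4–B5, B5–B6

The largest bag has 4 vertices, giving width 3; this decomposition certifies tw(G) ≤ 3. On the other hand G contains the 4-clique {1, 4, 6, 8}. A clique must lie in a single bag of any decomposition, so no decomposition can have width below 3. Hence tw(G) = 3 exactly.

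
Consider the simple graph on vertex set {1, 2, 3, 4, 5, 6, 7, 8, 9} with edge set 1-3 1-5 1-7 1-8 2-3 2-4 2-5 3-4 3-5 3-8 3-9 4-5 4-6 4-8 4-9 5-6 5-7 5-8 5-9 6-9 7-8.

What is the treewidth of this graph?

A width-3 tree decomposition is:
Bags: B1 = {3, 4, 5, 8}  B2 = {3, 4, 5, 9}  B3 = {4, 5, 6, 9}  B4 = {1, 3, 5, 8}  B5 = {2, 3, 4, 5}  B6 = {1, 5, 7, 8}
Tree: B1–B2, B2–B3, B1–B4, B1–B5, B4–B6
The largest bag has 4 vertices, giving width 3; this decomposition certifies tw(G) ≤ 3. Conversely, {1, 3, 5, 8} is a clique of size 4, and the vertices of any clique must share a bag in every tree decomposition; so some bag has ≥ 4 vertices and tw(G) ≥ 3. Hence tw(G) = 3 exactly.

3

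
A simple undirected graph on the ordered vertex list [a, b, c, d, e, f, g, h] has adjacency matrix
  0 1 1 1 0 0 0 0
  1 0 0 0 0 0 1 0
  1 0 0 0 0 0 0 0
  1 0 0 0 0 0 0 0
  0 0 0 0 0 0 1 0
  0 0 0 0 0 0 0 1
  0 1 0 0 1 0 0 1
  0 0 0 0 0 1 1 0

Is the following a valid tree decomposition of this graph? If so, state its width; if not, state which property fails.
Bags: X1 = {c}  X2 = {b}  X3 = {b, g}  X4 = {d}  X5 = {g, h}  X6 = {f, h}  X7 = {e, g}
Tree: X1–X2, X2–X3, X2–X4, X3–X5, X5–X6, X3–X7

No — vertex a appears in no bag.

A tree decomposition must satisfy three properties: every vertex lies in some bag; for every edge, both endpoints lie together in some bag; and for every vertex, the bags containing it form a connected subtree. Here vertex a appears in no bag, so the decomposition is invalid.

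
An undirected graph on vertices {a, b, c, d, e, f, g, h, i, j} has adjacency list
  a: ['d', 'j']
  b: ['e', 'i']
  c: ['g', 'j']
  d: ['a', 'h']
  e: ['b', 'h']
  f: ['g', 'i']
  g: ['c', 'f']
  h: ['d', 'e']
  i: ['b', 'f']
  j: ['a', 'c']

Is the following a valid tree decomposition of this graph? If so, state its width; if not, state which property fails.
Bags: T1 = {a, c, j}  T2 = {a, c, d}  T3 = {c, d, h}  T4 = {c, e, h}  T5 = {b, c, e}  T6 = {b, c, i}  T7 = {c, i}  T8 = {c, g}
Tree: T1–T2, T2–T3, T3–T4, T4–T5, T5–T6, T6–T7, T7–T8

No — vertex f appears in no bag.

A tree decomposition must satisfy three properties: every vertex lies in some bag; for every edge, both endpoints lie together in some bag; and for every vertex, the bags containing it form a connected subtree. Here vertex f appears in no bag, so the decomposition is invalid.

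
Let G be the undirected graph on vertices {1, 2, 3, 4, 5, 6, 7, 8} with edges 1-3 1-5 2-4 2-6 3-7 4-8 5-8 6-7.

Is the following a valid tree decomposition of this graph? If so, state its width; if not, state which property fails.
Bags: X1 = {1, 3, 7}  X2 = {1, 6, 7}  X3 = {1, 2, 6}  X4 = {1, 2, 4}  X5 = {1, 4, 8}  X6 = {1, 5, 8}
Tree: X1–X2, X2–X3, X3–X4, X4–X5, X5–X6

Every vertex of G appears in some bag (union = {1, 2, 3, 4, 5, 6, 7, 8}); every edge is covered by a bag; and for each vertex v the set of bags containing v is connected in the bag tree. The decomposition is therefore valid. The largest bag has 3 vertices, so the width is 2.

Yes; width 2.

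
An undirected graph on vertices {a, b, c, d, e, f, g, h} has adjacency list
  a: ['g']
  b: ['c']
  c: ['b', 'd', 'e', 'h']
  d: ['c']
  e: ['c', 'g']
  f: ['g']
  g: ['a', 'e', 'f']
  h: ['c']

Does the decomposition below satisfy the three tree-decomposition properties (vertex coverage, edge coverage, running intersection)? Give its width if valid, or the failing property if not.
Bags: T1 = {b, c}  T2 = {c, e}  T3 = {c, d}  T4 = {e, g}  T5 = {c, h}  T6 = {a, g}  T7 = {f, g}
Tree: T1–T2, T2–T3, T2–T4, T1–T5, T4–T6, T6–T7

Every vertex of G appears in some bag (union = {a, b, c, d, e, f, g, h}); every edge is covered by a bag; and for each vertex v the set of bags containing v is connected in the bag tree. The decomposition is therefore valid. The largest bag has 2 vertices, so the width is 1.

Yes; width 1.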